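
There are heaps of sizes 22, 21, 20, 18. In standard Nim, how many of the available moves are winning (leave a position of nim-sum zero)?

3

Bitwise XOR of the heap sizes:
  10110  (22)
  10101  (21)
  10100  (20)
  10010  (18)
  -----
  00101  (5)
The overall nim-sum is X = 5. A heap of size p has a winning move iff p XOR X < p (reduce it to p XOR X).
  22: 22 XOR 5 = 19 < 22 — winning move (to 19).
  21: 21 XOR 5 = 16 < 21 — winning move (to 16).
  20: 20 XOR 5 = 17 < 20 — winning move (to 17).
  18: 18 XOR 5 = 23 ≥ 18 — no move.
That gives 3 winning moves.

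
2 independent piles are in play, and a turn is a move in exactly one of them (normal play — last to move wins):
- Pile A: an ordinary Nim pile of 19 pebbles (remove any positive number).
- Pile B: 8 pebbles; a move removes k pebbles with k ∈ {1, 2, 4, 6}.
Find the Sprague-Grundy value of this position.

19

Pile A is a plain Nim pile of size 19, so its Grundy value is 19.
For pile B, compute g(0), g(1), … with moves {1, 2, 4, 6}:
k:     0  1  2  3  4  5  6  7  8
g(k):  0  1  2  0  1  2  3  4  0
So g(8) = 0.
By the Sprague-Grundy theorem, the Grundy value of a sum of independent games is the XOR of the component values.
Combined value = 19 ⊕ 0 = 19.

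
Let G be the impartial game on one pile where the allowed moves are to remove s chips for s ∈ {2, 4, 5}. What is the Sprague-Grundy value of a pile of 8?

0

Compute g(0), g(1), … for moves {2, 4, 5}:
g(0) = mex{} = 0
g(1) = mex{} = 0
g(2) = mex{0} = 1
g(3) = mex{0} = 1
g(4) = mex{0,1} = 2
g(5) = mex{0,1} = 2
g(6) = mex{0,1,2} = 3
g(7) = mex{1,2} = 0
g(8) = mex{1,2,3} = 0
So g(8) = 0.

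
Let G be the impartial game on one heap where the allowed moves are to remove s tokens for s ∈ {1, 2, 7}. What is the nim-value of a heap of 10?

1

Compute g(0), g(1), … for moves {1, 2, 7}:
k:     0  1  2  3  4  5  6  7  8  9 10
g(k):  0  1  2  0  1  2  0  1  2  0  1
So g(10) = 1.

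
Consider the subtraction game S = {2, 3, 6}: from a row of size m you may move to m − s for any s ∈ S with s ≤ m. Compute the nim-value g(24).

3

Compute g(0), g(1), … for moves {2, 3, 6}:
k:     0  1  2  3  4  5  6  7  8  9 10 11 12 13 14 15 16 17 18 19 20 21 22 23 24
g(k):  0  0  1  1  2  0  3  1  2  0  0  1  1  2  0  3  1  2  0  0  1  1  2  0  3
So g(24) = 3.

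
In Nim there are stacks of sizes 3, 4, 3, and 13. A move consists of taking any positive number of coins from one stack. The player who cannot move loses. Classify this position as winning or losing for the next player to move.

Winning position

Compute the nim-sum pairwise:
3 XOR 4 = 7
7 XOR 3 = 4
4 XOR 13 = 9
The nim-sum is 9 ≠ 0, so this is an N-position: the player to move can win.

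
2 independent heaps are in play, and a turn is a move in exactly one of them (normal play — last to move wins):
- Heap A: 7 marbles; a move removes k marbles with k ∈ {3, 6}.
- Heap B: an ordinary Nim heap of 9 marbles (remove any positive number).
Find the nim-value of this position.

11

For heap A, compute g(0), g(1), … with moves {3, 6}:
g(0) = mex{} = 0
g(1) = mex{} = 0
g(2) = mex{} = 0
g(3) = mex{0} = 1
g(4) = mex{0} = 1
g(5) = mex{0} = 1
g(6) = mex{0,1} = 2
g(7) = mex{0,1} = 2
So g(7) = 2.
Heap B is a plain Nim heap of size 9, so its Grundy value is 9.
By the Sprague-Grundy theorem, the Grundy value of a sum of independent games is the XOR of the component values.
Combined value = 2 ⊕ 9 = 11.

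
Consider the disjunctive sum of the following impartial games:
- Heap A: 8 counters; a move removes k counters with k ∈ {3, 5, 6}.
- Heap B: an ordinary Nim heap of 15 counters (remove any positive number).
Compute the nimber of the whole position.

For heap A, compute g(0), g(1), … with moves {3, 5, 6}:
k:     0  1  2  3  4  5  6  7  8
g(k):  0  0  0  1  1  1  2  2  2
So g(8) = 2.
Heap B is a plain Nim heap of size 15, so its Grundy value is 15.
By the Sprague-Grundy theorem, the Grundy value of a sum of independent games is the XOR of the component values.
Combined value = 2 ⊕ 15 = 13.

13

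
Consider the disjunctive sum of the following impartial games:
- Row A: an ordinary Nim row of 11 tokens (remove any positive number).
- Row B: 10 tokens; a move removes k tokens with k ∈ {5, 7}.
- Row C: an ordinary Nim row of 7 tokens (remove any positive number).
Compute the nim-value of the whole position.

14

Row A is a plain Nim row of size 11, so its Grundy value is 11.
Grundy values for row B (subtraction set {5, 7}):
k:     0  1  2  3  4  5  6  7  8  9 10
g(k):  0  0  0  0  0  1  1  1  1  1  2
So g(10) = 2.
Row C is a plain Nim row of size 7, so its Grundy value is 7.
By the Sprague-Grundy theorem, the Grundy value of a sum of independent games is the XOR of the component values.
Combined value = 11 XOR 2 XOR 7 = 14.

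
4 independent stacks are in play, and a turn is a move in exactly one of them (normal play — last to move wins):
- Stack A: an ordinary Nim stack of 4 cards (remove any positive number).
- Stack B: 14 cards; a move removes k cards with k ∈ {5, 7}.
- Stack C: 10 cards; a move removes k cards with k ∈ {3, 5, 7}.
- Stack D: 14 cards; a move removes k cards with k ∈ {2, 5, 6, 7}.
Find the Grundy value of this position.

Stack A is a plain Nim stack of size 4, so its Grundy value is 4.
Build the Grundy sequence for stack B with g(k) = mex{g(k−s) : s ∈ {5, 7}, s ≤ k}:
k:     0  1  2  3  4  5  6  7  8  9 10 11 12 13 14
g(k):  0  0  0  0  0  1  1  1  1  1  2  2  0  0  0
So g(14) = 0.
Grundy values for stack C (subtraction set {3, 5, 7}):
g(0) = mex{} = 0
g(1) = mex{} = 0
g(2) = mex{} = 0
g(3) = mex{0} = 1
g(4) = mex{0} = 1
g(5) = mex{0} = 1
g(6) = mex{0,1} = 2
g(7) = mex{0,1} = 2
g(8) = mex{0,1} = 2
g(9) = mex{0,1,2} = 3
g(10) = mex{1,2} = 0
So g(10) = 0.
Grundy values for stack D (subtraction set {2, 5, 6, 7}):
k:     0  1  2  3  4  5  6  7  8  9 10 11 12 13 14
g(k):  0  0  1  1  0  2  1  3  2  2  3  3  0  0  1
So g(14) = 1.
The value of a disjunctive sum is the nim-sum of the parts.
Combined value = 4 ⊕ 0 ⊕ 0 ⊕ 1 = 5.

5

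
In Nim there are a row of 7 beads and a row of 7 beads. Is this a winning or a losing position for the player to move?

Write each in binary and XOR column by column:
  111  (7)
  111  (7)
  ---
  000  (0)
The nim-sum is 0, so this is a P-position: the player to move is in a losing position under optimal play.

Losing position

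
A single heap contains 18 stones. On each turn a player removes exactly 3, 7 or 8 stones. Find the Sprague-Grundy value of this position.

Build the Grundy sequence with g(k) = mex{g(k−s) : s ∈ {3, 7, 8}, s ≤ k}:
k:     0  1  2  3  4  5  6  7  8  9 10 11 12 13 14 15 16 17 18
g(k):  0  0  0  1  1  1  0  2  2  1  3  0  0  2  1  1  0  0  2
So g(18) = 2.

2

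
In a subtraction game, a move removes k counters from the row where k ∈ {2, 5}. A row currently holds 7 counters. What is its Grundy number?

Grundy values for subtraction set {2, 5}:
g(0) = mex{} = 0
g(1) = mex{} = 0
g(2) = mex{0} = 1
g(3) = mex{0} = 1
g(4) = mex{1} = 0
g(5) = mex{0,1} = 2
g(6) = mex{0} = 1
g(7) = mex{1,2} = 0
So g(7) = 0.

0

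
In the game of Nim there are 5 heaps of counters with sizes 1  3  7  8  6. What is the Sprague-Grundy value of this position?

11

Compute the nim-sum pairwise:
1 ⊕ 3 = 2
2 ⊕ 7 = 5
5 ⊕ 8 = 13
13 ⊕ 6 = 11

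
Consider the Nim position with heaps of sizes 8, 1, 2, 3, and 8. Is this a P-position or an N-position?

P-position

Compute the nim-sum pairwise:
8 XOR 1 = 9
9 XOR 2 = 11
11 XOR 3 = 8
8 XOR 8 = 0
The nim-sum is 0, so this is a P-position: the player to move is in a losing position under optimal play.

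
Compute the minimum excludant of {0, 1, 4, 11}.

2

The values 0, 1 are all present; 2 is the first non-negative integer missing from the set.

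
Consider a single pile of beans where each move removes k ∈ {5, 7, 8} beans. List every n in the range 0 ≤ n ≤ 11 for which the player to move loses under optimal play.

Compute g(0), g(1), … for moves {5, 7, 8}:
g(0) = mex{} = 0
g(1) = mex{} = 0
g(2) = mex{} = 0
g(3) = mex{} = 0
g(4) = mex{} = 0
g(5) = mex{0} = 1
g(6) = mex{0} = 1
g(7) = mex{0} = 1
g(8) = mex{0} = 1
g(9) = mex{0} = 1
g(10) = mex{0,1} = 2
g(11) = mex{0,1} = 2
The P-positions (g = 0) in 0..11 are 0, 1, 2, 3, 4.

0, 1, 2, 3, 4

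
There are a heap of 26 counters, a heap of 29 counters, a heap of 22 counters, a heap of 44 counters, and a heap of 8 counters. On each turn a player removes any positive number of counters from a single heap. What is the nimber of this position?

Compute the nim-sum pairwise:
26 ^ 29 = 7
7 ^ 22 = 17
17 ^ 44 = 61
61 ^ 8 = 53

53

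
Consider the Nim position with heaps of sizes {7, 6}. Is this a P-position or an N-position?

In binary:
  111  (7)
  110  (6)
  ---
  001  (1)
The nim-sum is 1 ≠ 0, so this is an N-position: the player to move can win.

N-position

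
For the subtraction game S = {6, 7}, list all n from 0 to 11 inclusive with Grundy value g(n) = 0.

0, 1, 2, 3, 4, 5

Grundy values for subtraction set {6, 7}:
k:     0  1  2  3  4  5  6  7  8  9 10 11
g(k):  0  0  0  0  0  0  1  1  1  1  1  1
The P-positions (g = 0) in 0..11 are 0, 1, 2, 3, 4, 5.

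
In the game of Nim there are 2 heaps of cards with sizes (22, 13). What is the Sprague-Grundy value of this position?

Compute the nim-sum pairwise:
22 ^ 13 = 27

27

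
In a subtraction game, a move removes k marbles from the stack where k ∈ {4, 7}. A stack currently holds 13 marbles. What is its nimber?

Grundy values for subtraction set {4, 7}:
g(0) = mex{} = 0
g(1) = mex{} = 0
g(2) = mex{} = 0
g(3) = mex{} = 0
g(4) = mex{0} = 1
g(5) = mex{0} = 1
g(6) = mex{0} = 1
g(7) = mex{0} = 1
g(8) = mex{0,1} = 2
g(9) = mex{0,1} = 2
g(10) = mex{0,1} = 2
g(11) = mex{1} = 0
g(12) = mex{1,2} = 0
g(13) = mex{1,2} = 0
So g(13) = 0.

0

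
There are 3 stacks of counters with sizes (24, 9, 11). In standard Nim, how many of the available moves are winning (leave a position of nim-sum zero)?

1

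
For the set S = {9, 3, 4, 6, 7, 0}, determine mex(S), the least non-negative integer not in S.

1

0 is in the set but 1 is not, so the mex is 1.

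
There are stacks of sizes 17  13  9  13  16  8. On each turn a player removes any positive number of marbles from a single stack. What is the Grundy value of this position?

0

Bitwise XOR of the heap sizes:
  10001  (17)
  01101  (13)
  01001  (9)
  01101  (13)
  10000  (16)
  01000  (8)
  -----
  00000  (0)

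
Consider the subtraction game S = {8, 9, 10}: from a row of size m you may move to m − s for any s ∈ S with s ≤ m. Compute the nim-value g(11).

1

Build the Grundy sequence with g(k) = mex{g(k−s) : s ∈ {8, 9, 10}, s ≤ k}:
k:     0  1  2  3  4  5  6  7  8  9 10 11
g(k):  0  0  0  0  0  0  0  0  1  1  1  1
So g(11) = 1.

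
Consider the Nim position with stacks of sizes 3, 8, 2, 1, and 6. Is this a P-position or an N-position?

N-position

Nim-sum: 3 ^ 8 ^ 2 ^ 1 ^ 6 = 14.
The nim-sum is 14 ≠ 0, so this is an N-position: the player to move can win.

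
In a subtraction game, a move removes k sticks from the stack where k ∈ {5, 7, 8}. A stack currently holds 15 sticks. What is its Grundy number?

Build the Grundy sequence with g(k) = mex{g(k−s) : s ∈ {5, 7, 8}, s ≤ k}:
k:     0  1  2  3  4  5  6  7  8  9 10 11 12 13 14 15
g(k):  0  0  0  0  0  1  1  1  1  1  2  2  2  0  0  0
So g(15) = 0.

0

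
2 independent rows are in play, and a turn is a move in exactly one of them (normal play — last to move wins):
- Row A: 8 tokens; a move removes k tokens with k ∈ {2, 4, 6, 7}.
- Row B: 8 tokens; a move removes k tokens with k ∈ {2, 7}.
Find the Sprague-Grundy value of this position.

Grundy values for row A (subtraction set {2, 4, 6, 7}):
k:     0  1  2  3  4  5  6  7  8
g(k):  0  0  1  1  2  2  3  3  4
So g(8) = 4.
Grundy values for row B (subtraction set {2, 7}):
g(0) = mex{} = 0
g(1) = mex{} = 0
g(2) = mex{0} = 1
g(3) = mex{0} = 1
g(4) = mex{1} = 0
g(5) = mex{1} = 0
g(6) = mex{0} = 1
g(7) = mex{0} = 1
g(8) = mex{0,1} = 2
So g(8) = 2.
The value of a disjunctive sum is the nim-sum of the parts.
Combined value = 4 XOR 2 = 6.

6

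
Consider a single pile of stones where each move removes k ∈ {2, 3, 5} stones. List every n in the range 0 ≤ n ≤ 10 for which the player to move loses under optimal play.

0, 1, 7, 8

Compute g(0), g(1), … for moves {2, 3, 5}:
k:     0  1  2  3  4  5  6  7  8  9 10
g(k):  0  0  1  1  2  2  3  0  0  1  1
The P-positions (g = 0) in 0..10 are 0, 1, 7, 8.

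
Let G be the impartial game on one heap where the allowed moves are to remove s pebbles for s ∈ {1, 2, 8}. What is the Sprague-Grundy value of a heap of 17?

2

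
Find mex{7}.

0 is not in the set, so the mex is 0.

0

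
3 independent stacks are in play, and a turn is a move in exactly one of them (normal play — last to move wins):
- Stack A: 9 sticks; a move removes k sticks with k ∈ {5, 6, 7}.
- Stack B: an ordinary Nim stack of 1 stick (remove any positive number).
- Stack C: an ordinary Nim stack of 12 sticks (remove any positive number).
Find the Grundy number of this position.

12

For stack A, compute g(0), g(1), … with moves {5, 6, 7}:
g(0) = mex{} = 0
g(1) = mex{} = 0
g(2) = mex{} = 0
g(3) = mex{} = 0
g(4) = mex{} = 0
g(5) = mex{0} = 1
g(6) = mex{0} = 1
g(7) = mex{0} = 1
g(8) = mex{0} = 1
g(9) = mex{0} = 1
So g(9) = 1.
Stack B is a plain Nim stack of size 1, so its Grundy value is 1.
Stack C is a plain Nim stack of size 12, so its Grundy value is 12.
The value of a disjunctive sum is the nim-sum of the parts.
Combined value = 1 ⊕ 1 ⊕ 12 = 12.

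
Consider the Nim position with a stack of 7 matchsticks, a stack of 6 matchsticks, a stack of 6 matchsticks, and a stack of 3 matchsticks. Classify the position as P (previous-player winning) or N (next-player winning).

N-position

Compute the nim-sum pairwise:
7 XOR 6 = 1
1 XOR 6 = 7
7 XOR 3 = 4
The nim-sum is 4 ≠ 0, so this is an N-position: the player to move can win.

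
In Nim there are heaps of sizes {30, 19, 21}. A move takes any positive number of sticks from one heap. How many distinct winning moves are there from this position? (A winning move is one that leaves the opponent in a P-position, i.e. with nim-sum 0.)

3

Bitwise XOR of the heap sizes:
  11110  (30)
  10011  (19)
  10101  (21)
  -----
  11000  (24)
The overall nim-sum is X = 24. A heap of size p has a winning move iff p XOR X < p (reduce it to p XOR X).
  30: 30 XOR 24 = 6 < 30 — winning move (to 6).
  19: 19 XOR 24 = 11 < 19 — winning move (to 11).
  21: 21 XOR 24 = 13 < 21 — winning move (to 13).
That gives 3 winning moves.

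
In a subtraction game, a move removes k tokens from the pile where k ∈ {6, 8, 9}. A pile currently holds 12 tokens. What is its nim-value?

Grundy values for subtraction set {6, 8, 9}:
g(0) = mex{} = 0
g(1) = mex{} = 0
g(2) = mex{} = 0
g(3) = mex{} = 0
g(4) = mex{} = 0
g(5) = mex{} = 0
g(6) = mex{0} = 1
g(7) = mex{0} = 1
g(8) = mex{0} = 1
g(9) = mex{0} = 1
g(10) = mex{0} = 1
g(11) = mex{0} = 1
g(12) = mex{0,1} = 2
So g(12) = 2.

2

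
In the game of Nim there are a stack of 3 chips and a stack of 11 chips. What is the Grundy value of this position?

Compute the nim-sum pairwise:
3 ⊕ 11 = 8

8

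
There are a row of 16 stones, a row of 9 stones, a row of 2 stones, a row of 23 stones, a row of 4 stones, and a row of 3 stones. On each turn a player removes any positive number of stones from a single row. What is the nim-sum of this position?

11

Nim-sum: 16 ^ 9 ^ 2 ^ 23 ^ 4 ^ 3 = 11.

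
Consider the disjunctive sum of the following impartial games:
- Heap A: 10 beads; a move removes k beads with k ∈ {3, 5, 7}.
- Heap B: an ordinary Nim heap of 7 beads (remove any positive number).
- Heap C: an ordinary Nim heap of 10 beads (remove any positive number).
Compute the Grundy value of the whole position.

13

Build the Grundy sequence for heap A with g(k) = mex{g(k−s) : s ∈ {3, 5, 7}, s ≤ k}:
g(0) = mex{} = 0
g(1) = mex{} = 0
g(2) = mex{} = 0
g(3) = mex{0} = 1
g(4) = mex{0} = 1
g(5) = mex{0} = 1
g(6) = mex{0,1} = 2
g(7) = mex{0,1} = 2
g(8) = mex{0,1} = 2
g(9) = mex{0,1,2} = 3
g(10) = mex{1,2} = 0
So g(10) = 0.
Heap B is a plain Nim heap of size 7, so its Grundy value is 7.
Heap C is a plain Nim heap of size 10, so its Grundy value is 10.
By the Sprague-Grundy theorem, the Grundy value of a sum of independent games is the XOR of the component values.
Combined value = 0 ⊕ 7 ⊕ 10 = 13.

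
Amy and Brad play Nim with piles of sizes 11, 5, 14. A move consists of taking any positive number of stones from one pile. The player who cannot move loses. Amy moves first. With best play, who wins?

Brad wins

Compute the nim-sum pairwise:
11 XOR 5 = 14
14 XOR 14 = 0
The nim-sum is 0, so this is a P-position: the player to move is in a losing position under optimal play; Amy is about to move from it and so loses — Brad wins.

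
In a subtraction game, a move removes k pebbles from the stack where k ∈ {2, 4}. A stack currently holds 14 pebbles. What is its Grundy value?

Build the Grundy sequence with g(k) = mex{g(k−s) : s ∈ {2, 4}, s ≤ k}:
k:     0  1  2  3  4  5  6  7  8  9 10 11 12 13 14
g(k):  0  0  1  1  2  2  0  0  1  1  2  2  0  0  1
So g(14) = 1.

1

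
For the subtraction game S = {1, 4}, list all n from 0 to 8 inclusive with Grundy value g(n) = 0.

0, 2, 5, 7

Grundy values for subtraction set {1, 4}:
k:     0  1  2  3  4  5  6  7  8
g(k):  0  1  0  1  2  0  1  0  1
The P-positions (g = 0) in 0..8 are 0, 2, 5, 7.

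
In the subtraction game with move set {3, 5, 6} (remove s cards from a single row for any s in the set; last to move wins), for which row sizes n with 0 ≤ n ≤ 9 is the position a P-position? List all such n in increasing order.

0, 1, 2, 9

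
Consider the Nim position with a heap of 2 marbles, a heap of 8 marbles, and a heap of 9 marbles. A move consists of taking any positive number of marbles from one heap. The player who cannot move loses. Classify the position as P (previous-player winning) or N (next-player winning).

Nim-sum: 2 ⊕ 8 ⊕ 9 = 3.
The nim-sum is 3 ≠ 0, so this is an N-position: the player to move can win.

N-position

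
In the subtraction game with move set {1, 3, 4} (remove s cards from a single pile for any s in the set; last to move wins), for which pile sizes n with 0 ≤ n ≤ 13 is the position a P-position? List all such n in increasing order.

0, 2, 7, 9

Grundy values for subtraction set {1, 3, 4}:
k:     0  1  2  3  4  5  6  7  8  9 10 11 12 13
g(k):  0  1  0  1  2  3  2  0  1  0  1  2  3  2
The P-positions (g = 0) in 0..13 are 0, 2, 7, 9.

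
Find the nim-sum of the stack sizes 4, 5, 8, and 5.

Nim-sum: 4 ^ 5 ^ 8 ^ 5 = 12.

12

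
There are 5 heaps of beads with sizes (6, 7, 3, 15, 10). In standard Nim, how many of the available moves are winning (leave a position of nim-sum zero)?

3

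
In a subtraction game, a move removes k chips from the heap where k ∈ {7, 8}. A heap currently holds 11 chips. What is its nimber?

Compute g(0), g(1), … for moves {7, 8}:
k:     0  1  2  3  4  5  6  7  8  9 10 11
g(k):  0  0  0  0  0  0  0  1  1  1  1  1
So g(11) = 1.

1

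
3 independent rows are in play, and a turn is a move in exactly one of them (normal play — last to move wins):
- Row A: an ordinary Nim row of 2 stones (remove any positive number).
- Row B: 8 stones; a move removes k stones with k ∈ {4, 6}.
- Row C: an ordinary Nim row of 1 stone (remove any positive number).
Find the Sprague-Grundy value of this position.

Row A is a plain Nim row of size 2, so its Grundy value is 2.
For row B, compute g(0), g(1), … with moves {4, 6}:
k:     0  1  2  3  4  5  6  7  8
g(k):  0  0  0  0  1  1  1  1  2
So g(8) = 2.
Row C is a plain Nim row of size 1, so its Grundy value is 1.
By the Sprague-Grundy theorem, the Grundy value of a sum of independent games is the XOR of the component values.
Combined value = 2 XOR 2 XOR 1 = 1.

1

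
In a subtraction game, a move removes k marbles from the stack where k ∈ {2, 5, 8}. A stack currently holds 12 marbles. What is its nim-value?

1

Grundy values for subtraction set {2, 5, 8}:
k:     0  1  2  3  4  5  6  7  8  9 10 11 12
g(k):  0  0  1  1  0  2  1  0  2  1  0  0  1
So g(12) = 1.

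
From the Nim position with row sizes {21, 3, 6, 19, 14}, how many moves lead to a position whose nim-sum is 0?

Nim-sum: 21 XOR 3 XOR 6 XOR 19 XOR 14 = 13.
The overall nim-sum is X = 13. A row of size p has a winning move iff p XOR X < p (reduce it to p XOR X).
  21: 21 XOR 13 = 24 ≥ 21 — no move.
  3: 3 XOR 13 = 14 ≥ 3 — no move.
  6: 6 XOR 13 = 11 ≥ 6 — no move.
  19: 19 XOR 13 = 30 ≥ 19 — no move.
  14: 14 XOR 13 = 3 < 14 — winning move (to 3).
That gives 1 winning move.

1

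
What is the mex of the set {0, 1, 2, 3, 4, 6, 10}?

5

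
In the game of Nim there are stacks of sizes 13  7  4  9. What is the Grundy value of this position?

7

Compute the nim-sum pairwise:
13 XOR 7 = 10
10 XOR 4 = 14
14 XOR 9 = 7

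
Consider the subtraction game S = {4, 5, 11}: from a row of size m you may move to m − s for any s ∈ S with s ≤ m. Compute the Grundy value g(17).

0

Compute g(0), g(1), … for moves {4, 5, 11}:
k:     0  1  2  3  4  5  6  7  8  9 10 11 12 13 14 15 16 17
g(k):  0  0  0  0  1  1  1  1  2  0  0  2  3  1  1  3  0  0
So g(17) = 0.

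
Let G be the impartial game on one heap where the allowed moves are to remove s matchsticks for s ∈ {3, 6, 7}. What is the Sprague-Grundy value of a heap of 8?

Grundy values for subtraction set {3, 6, 7}:
k:     0  1  2  3  4  5  6  7  8
g(k):  0  0  0  1  1  1  2  2  2
So g(8) = 2.

2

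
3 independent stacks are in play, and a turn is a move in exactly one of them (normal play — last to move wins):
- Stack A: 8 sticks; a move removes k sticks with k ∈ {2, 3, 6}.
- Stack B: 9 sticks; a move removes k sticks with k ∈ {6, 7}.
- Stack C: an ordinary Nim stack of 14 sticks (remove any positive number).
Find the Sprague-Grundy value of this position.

Grundy values for stack A (subtraction set {2, 3, 6}):
g(0) = mex{} = 0
g(1) = mex{} = 0
g(2) = mex{0} = 1
g(3) = mex{0} = 1
g(4) = mex{0,1} = 2
g(5) = mex{1} = 0
g(6) = mex{0,1,2} = 3
g(7) = mex{0,2} = 1
g(8) = mex{0,1,3} = 2
So g(8) = 2.
For stack B, compute g(0), g(1), … with moves {6, 7}:
k:     0  1  2  3  4  5  6  7  8  9
g(k):  0  0  0  0  0  0  1  1  1  1
So g(9) = 1.
Stack C is a plain Nim stack of size 14, so its Grundy value is 14.
The value of a disjunctive sum is the nim-sum of the parts.
Combined value = 2 XOR 1 XOR 14 = 13.

13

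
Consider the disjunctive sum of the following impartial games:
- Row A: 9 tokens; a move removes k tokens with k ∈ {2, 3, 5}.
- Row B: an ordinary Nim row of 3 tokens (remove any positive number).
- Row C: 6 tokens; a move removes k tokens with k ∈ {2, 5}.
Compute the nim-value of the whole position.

3

Grundy values for row A (subtraction set {2, 3, 5}):
k:     0  1  2  3  4  5  6  7  8  9
g(k):  0  0  1  1  2  2  3  0  0  1
So g(9) = 1.
Row B is a plain Nim row of size 3, so its Grundy value is 3.
Build the Grundy sequence for row C with g(k) = mex{g(k−s) : s ∈ {2, 5}, s ≤ k}:
k:     0  1  2  3  4  5  6
g(k):  0  0  1  1  0  2  1
So g(6) = 1.
By the Sprague-Grundy theorem, the Grundy value of a sum of independent games is the XOR of the component values.
Combined value = 1 ⊕ 3 ⊕ 1 = 3.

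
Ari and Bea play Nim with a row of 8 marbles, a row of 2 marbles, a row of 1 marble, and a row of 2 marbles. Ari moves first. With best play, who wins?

Ari wins

In binary:
  1000  (8)
  0010  (2)
  0001  (1)
  0010  (2)
  ----
  1001  (9)
The nim-sum is 9 ≠ 0, so this is an N-position: the player to move can win; Ari has a winning move.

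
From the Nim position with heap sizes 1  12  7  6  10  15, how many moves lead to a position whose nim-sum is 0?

3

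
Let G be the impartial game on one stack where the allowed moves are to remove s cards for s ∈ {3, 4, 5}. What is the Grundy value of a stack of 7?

2

Build the Grundy sequence with g(k) = mex{g(k−s) : s ∈ {3, 4, 5}, s ≤ k}:
k:     0  1  2  3  4  5  6  7
g(k):  0  0  0  1  1  1  2  2
So g(7) = 2.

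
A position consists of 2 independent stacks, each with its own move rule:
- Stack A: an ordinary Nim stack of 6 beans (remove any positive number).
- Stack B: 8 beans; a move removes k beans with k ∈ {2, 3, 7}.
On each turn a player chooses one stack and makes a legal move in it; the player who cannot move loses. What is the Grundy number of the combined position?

7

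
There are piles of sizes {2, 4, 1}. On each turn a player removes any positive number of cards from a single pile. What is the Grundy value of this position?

7

Nim-sum: 2 ⊕ 4 ⊕ 1 = 7.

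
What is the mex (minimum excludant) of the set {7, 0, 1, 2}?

The values 0, 1, 2 are all present; 3 is the first non-negative integer missing from the set.

3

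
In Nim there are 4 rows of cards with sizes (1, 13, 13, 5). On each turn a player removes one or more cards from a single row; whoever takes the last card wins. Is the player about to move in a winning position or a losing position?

Winning position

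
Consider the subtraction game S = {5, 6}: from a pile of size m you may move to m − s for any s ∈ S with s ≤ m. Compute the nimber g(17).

1

Compute g(0), g(1), … for moves {5, 6}:
k:     0  1  2  3  4  5  6  7  8  9 10 11 12 13 14 15 16 17
g(k):  0  0  0  0  0  1  1  1  1  1  2  0  0  0  0  0  1  1
So g(17) = 1.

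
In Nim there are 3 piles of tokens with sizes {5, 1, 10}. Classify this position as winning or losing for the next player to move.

Winning position

Nim-sum: 5 ^ 1 ^ 10 = 14.
The nim-sum is 14 ≠ 0, so this is an N-position: the player to move can win.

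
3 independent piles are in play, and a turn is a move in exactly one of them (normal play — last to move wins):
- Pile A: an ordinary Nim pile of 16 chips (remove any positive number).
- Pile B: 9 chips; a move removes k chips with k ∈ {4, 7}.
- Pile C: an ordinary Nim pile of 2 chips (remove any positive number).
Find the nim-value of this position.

16

Pile A is a plain Nim pile of size 16, so its Grundy value is 16.
For pile B, compute g(0), g(1), … with moves {4, 7}:
g(0) = mex{} = 0
g(1) = mex{} = 0
g(2) = mex{} = 0
g(3) = mex{} = 0
g(4) = mex{0} = 1
g(5) = mex{0} = 1
g(6) = mex{0} = 1
g(7) = mex{0} = 1
g(8) = mex{0,1} = 2
g(9) = mex{0,1} = 2
So g(9) = 2.
Pile C is a plain Nim pile of size 2, so its Grundy value is 2.
The value of a disjunctive sum is the nim-sum of the parts.
Combined value = 16 ⊕ 2 ⊕ 2 = 16.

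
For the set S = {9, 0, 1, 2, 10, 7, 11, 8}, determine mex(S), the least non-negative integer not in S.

The values 0, 1, 2 are all present; 3 is the first non-negative integer missing from the set.

3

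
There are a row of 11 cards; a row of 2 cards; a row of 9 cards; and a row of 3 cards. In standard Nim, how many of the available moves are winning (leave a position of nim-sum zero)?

Compute the nim-sum pairwise:
11 ⊕ 2 = 9
9 ⊕ 9 = 0
0 ⊕ 3 = 3
The overall nim-sum is X = 3. A row of size p has a winning move iff p XOR X < p (reduce it to p XOR X).
  11: 11 XOR 3 = 8 < 11 — winning move (to 8).
  2: 2 XOR 3 = 1 < 2 — winning move (to 1).
  9: 9 XOR 3 = 10 ≥ 9 — no move.
  3: 3 XOR 3 = 0 < 3 — winning move (to 0).
That gives 3 winning moves.

3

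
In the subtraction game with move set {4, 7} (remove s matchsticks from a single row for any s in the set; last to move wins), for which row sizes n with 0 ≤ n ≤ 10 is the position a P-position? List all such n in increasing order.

0, 1, 2, 3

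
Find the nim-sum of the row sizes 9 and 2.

11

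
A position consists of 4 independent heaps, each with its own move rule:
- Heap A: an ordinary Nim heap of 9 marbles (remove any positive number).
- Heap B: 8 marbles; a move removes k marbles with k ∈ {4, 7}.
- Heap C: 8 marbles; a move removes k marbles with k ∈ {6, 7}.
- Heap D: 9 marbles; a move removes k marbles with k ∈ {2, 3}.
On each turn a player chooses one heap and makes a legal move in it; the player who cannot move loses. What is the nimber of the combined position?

Heap A is a plain Nim heap of size 9, so its Grundy value is 9.
For heap B, compute g(0), g(1), … with moves {4, 7}:
g(0) = mex{} = 0
g(1) = mex{} = 0
g(2) = mex{} = 0
g(3) = mex{} = 0
g(4) = mex{0} = 1
g(5) = mex{0} = 1
g(6) = mex{0} = 1
g(7) = mex{0} = 1
g(8) = mex{0,1} = 2
So g(8) = 2.
Grundy values for heap C (subtraction set {6, 7}):
g(0) = mex{} = 0
g(1) = mex{} = 0
g(2) = mex{} = 0
g(3) = mex{} = 0
g(4) = mex{} = 0
g(5) = mex{} = 0
g(6) = mex{0} = 1
g(7) = mex{0} = 1
g(8) = mex{0} = 1
So g(8) = 1.
Grundy values for heap D (subtraction set {2, 3}):
g(0) = mex{} = 0
g(1) = mex{} = 0
g(2) = mex{0} = 1
g(3) = mex{0} = 1
g(4) = mex{0,1} = 2
g(5) = mex{1} = 0
g(6) = mex{1,2} = 0
g(7) = mex{0,2} = 1
g(8) = mex{0} = 1
g(9) = mex{0,1} = 2
So g(9) = 2.
By the Sprague-Grundy theorem, the Grundy value of a sum of independent games is the XOR of the component values.
Combined value = 9 ⊕ 2 ⊕ 1 ⊕ 2 = 8.

8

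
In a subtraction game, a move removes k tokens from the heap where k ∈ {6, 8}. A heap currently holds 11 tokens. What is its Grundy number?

Build the Grundy sequence with g(k) = mex{g(k−s) : s ∈ {6, 8}, s ≤ k}:
g(0) = mex{} = 0
g(1) = mex{} = 0
g(2) = mex{} = 0
g(3) = mex{} = 0
g(4) = mex{} = 0
g(5) = mex{} = 0
g(6) = mex{0} = 1
g(7) = mex{0} = 1
g(8) = mex{0} = 1
g(9) = mex{0} = 1
g(10) = mex{0} = 1
g(11) = mex{0} = 1
So g(11) = 1.

1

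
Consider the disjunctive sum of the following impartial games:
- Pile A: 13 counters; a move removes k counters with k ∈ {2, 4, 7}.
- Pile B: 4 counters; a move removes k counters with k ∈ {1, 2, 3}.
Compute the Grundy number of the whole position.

2

Grundy values for pile A (subtraction set {2, 4, 7}):
g(0) = mex{} = 0
g(1) = mex{} = 0
g(2) = mex{0} = 1
g(3) = mex{0} = 1
g(4) = mex{0,1} = 2
g(5) = mex{0,1} = 2
g(6) = mex{1,2} = 0
g(7) = mex{0,1,2} = 3
g(8) = mex{0,2} = 1
g(9) = mex{1,2,3} = 0
g(10) = mex{0,1} = 2
g(11) = mex{0,2,3} = 1
g(12) = mex{1,2} = 0
g(13) = mex{0,1} = 2
So g(13) = 2.
Grundy values for pile B (subtraction set {1, 2, 3}):
g(0) = mex{} = 0
g(1) = mex{0} = 1
g(2) = mex{0,1} = 2
g(3) = mex{0,1,2} = 3
g(4) = mex{1,2,3} = 0
So g(4) = 0.
The value of a disjunctive sum is the nim-sum of the parts.
Combined value = 2 ⊕ 0 = 2.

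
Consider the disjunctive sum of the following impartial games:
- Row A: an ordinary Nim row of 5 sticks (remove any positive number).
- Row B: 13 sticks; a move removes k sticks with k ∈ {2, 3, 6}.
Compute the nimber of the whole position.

Row A is a plain Nim row of size 5, so its Grundy value is 5.
Build the Grundy sequence for row B with g(k) = mex{g(k−s) : s ∈ {2, 3, 6}, s ≤ k}:
g(0) = mex{} = 0
g(1) = mex{} = 0
g(2) = mex{0} = 1
g(3) = mex{0} = 1
g(4) = mex{0,1} = 2
g(5) = mex{1} = 0
g(6) = mex{0,1,2} = 3
g(7) = mex{0,2} = 1
g(8) = mex{0,1,3} = 2
g(9) = mex{1,3} = 0
g(10) = mex{1,2} = 0
g(11) = mex{0,2} = 1
g(12) = mex{0,3} = 1
g(13) = mex{0,1} = 2
So g(13) = 2.
By the Sprague-Grundy theorem, the Grundy value of a sum of independent games is the XOR of the component values.
Combined value = 5 ⊕ 2 = 7.

7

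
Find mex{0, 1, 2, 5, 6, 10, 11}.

3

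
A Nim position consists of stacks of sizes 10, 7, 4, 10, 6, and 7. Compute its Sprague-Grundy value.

2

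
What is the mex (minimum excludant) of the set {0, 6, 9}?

1

0 is in the set but 1 is not, so the mex is 1.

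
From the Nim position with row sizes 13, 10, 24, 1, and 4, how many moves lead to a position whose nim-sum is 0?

Nim-sum: 13 ^ 10 ^ 24 ^ 1 ^ 4 = 26.
The overall nim-sum is X = 26. A row of size p has a winning move iff p XOR X < p (reduce it to p XOR X).
  13: 13 XOR 26 = 23 ≥ 13 — no move.
  10: 10 XOR 26 = 16 ≥ 10 — no move.
  24: 24 XOR 26 = 2 < 24 — winning move (to 2).
  1: 1 XOR 26 = 27 ≥ 1 — no move.
  4: 4 XOR 26 = 30 ≥ 4 — no move.
That gives 1 winning move.

1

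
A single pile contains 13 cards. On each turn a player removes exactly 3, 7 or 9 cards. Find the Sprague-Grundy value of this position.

2

Compute g(0), g(1), … for moves {3, 7, 9}:
g(0) = mex{} = 0
g(1) = mex{} = 0
g(2) = mex{} = 0
g(3) = mex{0} = 1
g(4) = mex{0} = 1
g(5) = mex{0} = 1
g(6) = mex{1} = 0
g(7) = mex{0,1} = 2
g(8) = mex{0,1} = 2
g(9) = mex{0} = 1
g(10) = mex{0,1,2} = 3
g(11) = mex{0,1,2} = 3
g(12) = mex{1} = 0
g(13) = mex{0,1,3} = 2
So g(13) = 2.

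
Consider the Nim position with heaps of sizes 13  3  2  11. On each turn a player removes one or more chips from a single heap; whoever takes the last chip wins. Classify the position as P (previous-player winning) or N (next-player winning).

Nim-sum: 13 ^ 3 ^ 2 ^ 11 = 7.
The nim-sum is 7 ≠ 0, so this is an N-position: the player to move can win.

N-position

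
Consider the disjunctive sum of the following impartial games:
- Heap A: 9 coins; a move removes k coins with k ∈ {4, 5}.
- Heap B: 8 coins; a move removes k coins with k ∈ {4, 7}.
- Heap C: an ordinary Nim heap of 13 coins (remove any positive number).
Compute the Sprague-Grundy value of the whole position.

For heap A, compute g(0), g(1), … with moves {4, 5}:
k:     0  1  2  3  4  5  6  7  8  9
g(k):  0  0  0  0  1  1  1  1  2  0
So g(9) = 0.
For heap B, compute g(0), g(1), … with moves {4, 7}:
k:     0  1  2  3  4  5  6  7  8
g(k):  0  0  0  0  1  1  1  1  2
So g(8) = 2.
Heap C is a plain Nim heap of size 13, so its Grundy value is 13.
The value of a disjunctive sum is the nim-sum of the parts.
Combined value = 0 XOR 2 XOR 13 = 15.

15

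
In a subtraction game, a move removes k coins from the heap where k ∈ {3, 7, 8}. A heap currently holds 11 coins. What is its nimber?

0

Compute g(0), g(1), … for moves {3, 7, 8}:
g(0) = mex{} = 0
g(1) = mex{} = 0
g(2) = mex{} = 0
g(3) = mex{0} = 1
g(4) = mex{0} = 1
g(5) = mex{0} = 1
g(6) = mex{1} = 0
g(7) = mex{0,1} = 2
g(8) = mex{0,1} = 2
g(9) = mex{0} = 1
g(10) = mex{0,1,2} = 3
g(11) = mex{1,2} = 0
So g(11) = 0.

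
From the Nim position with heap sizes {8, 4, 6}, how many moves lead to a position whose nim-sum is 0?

Nim-sum: 8 ⊕ 4 ⊕ 6 = 10.
The overall nim-sum is X = 10. A heap of size p has a winning move iff p XOR X < p (reduce it to p XOR X).
  8: 8 XOR 10 = 2 < 8 — winning move (to 2).
  4: 4 XOR 10 = 14 ≥ 4 — no move.
  6: 6 XOR 10 = 12 ≥ 6 — no move.
That gives 1 winning move.

1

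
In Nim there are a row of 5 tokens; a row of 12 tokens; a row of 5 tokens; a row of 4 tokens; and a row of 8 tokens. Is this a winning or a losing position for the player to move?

Losing position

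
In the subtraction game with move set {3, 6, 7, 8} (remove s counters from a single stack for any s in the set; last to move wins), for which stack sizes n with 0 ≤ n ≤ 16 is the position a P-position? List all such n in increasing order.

0, 1, 2, 11, 12, 13

Grundy values for subtraction set {3, 6, 7, 8}:
k:     0  1  2  3  4  5  6  7  8  9 10 11 12 13 14 15 16
g(k):  0  0  0  1  1  1  2  2  2  3  3  0  0  0  1  1  1
The P-positions (g = 0) in 0..16 are 0, 1, 2, 11, 12, 13.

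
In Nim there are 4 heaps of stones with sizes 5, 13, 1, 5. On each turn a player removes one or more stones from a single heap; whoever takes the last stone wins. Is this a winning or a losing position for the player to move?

Winning position

In binary:
  0101  (5)
  1101  (13)
  0001  (1)
  0101  (5)
  ----
  1100  (12)
The nim-sum is 12 ≠ 0, so this is an N-position: the player to move can win.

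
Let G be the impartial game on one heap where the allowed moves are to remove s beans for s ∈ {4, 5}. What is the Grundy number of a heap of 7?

Grundy values for subtraction set {4, 5}:
g(0) = mex{} = 0
g(1) = mex{} = 0
g(2) = mex{} = 0
g(3) = mex{} = 0
g(4) = mex{0} = 1
g(5) = mex{0} = 1
g(6) = mex{0} = 1
g(7) = mex{0} = 1
So g(7) = 1.

1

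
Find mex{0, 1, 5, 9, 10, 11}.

The values 0, 1 are all present; 2 is the first non-negative integer missing from the set.

2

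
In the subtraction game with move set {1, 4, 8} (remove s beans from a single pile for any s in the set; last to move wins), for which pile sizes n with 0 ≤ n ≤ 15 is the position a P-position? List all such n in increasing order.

Compute g(0), g(1), … for moves {1, 4, 8}:
k:     0  1  2  3  4  5  6  7  8  9 10 11 12 13 14 15
g(k):  0  1  0  1  2  0  1  0  1  2  3  2  0  1  0  1
The P-positions (g = 0) in 0..15 are 0, 2, 5, 7, 12, 14.

0, 2, 5, 7, 12, 14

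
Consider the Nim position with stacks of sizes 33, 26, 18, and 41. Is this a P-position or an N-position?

P-position

Compute the nim-sum pairwise:
33 XOR 26 = 59
59 XOR 18 = 41
41 XOR 41 = 0
The nim-sum is 0, so this is a P-position: the player to move is in a losing position under optimal play.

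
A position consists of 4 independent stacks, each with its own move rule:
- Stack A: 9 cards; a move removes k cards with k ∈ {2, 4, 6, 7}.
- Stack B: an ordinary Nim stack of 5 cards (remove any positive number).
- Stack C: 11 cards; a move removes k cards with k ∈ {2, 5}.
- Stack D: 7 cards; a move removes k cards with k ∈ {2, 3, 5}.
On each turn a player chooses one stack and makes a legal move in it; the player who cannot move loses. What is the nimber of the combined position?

5

For stack A, compute g(0), g(1), … with moves {2, 4, 6, 7}:
g(0) = mex{} = 0
g(1) = mex{} = 0
g(2) = mex{0} = 1
g(3) = mex{0} = 1
g(4) = mex{0,1} = 2
g(5) = mex{0,1} = 2
g(6) = mex{0,1,2} = 3
g(7) = mex{0,1,2} = 3
g(8) = mex{0,1,2,3} = 4
g(9) = mex{1,2,3} = 0
So g(9) = 0.
Stack B is a plain Nim stack of size 5, so its Grundy value is 5.
Build the Grundy sequence for stack C with g(k) = mex{g(k−s) : s ∈ {2, 5}, s ≤ k}:
g(0) = mex{} = 0
g(1) = mex{} = 0
g(2) = mex{0} = 1
g(3) = mex{0} = 1
g(4) = mex{1} = 0
g(5) = mex{0,1} = 2
g(6) = mex{0} = 1
g(7) = mex{1,2} = 0
g(8) = mex{1} = 0
g(9) = mex{0} = 1
g(10) = mex{0,2} = 1
g(11) = mex{1} = 0
So g(11) = 0.
Grundy values for stack D (subtraction set {2, 3, 5}):
g(0) = mex{} = 0
g(1) = mex{} = 0
g(2) = mex{0} = 1
g(3) = mex{0} = 1
g(4) = mex{0,1} = 2
g(5) = mex{0,1} = 2
g(6) = mex{0,1,2} = 3
g(7) = mex{1,2} = 0
So g(7) = 0.
By the Sprague-Grundy theorem, the Grundy value of a sum of independent games is the XOR of the component values.
Combined value = 0 XOR 5 XOR 0 XOR 0 = 5.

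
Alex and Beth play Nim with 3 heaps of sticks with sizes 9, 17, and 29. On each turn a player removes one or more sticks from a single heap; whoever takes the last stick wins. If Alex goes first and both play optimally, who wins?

Alex wins

Compute the nim-sum pairwise:
9 ⊕ 17 = 24
24 ⊕ 29 = 5
The nim-sum is 5 ≠ 0, so this is an N-position: the player to move can win; Alex has a winning move.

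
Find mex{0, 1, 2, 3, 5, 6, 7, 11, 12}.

4

The values 0, 1, 2, 3 are all present; 4 is the first non-negative integer missing from the set.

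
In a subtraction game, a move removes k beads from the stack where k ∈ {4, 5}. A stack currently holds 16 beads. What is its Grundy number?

1

Compute g(0), g(1), … for moves {4, 5}:
k:     0  1  2  3  4  5  6  7  8  9 10 11 12 13 14 15 16
g(k):  0  0  0  0  1  1  1  1  2  0  0  0  0  1  1  1  1
So g(16) = 1.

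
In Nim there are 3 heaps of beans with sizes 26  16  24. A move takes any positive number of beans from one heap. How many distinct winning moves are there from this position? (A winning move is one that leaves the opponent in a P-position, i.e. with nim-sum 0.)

3

In binary:
  11010  (26)
  10000  (16)
  11000  (24)
  -----
  10010  (18)
The overall nim-sum is X = 18. A heap of size p has a winning move iff p XOR X < p (reduce it to p XOR X).
  26: 26 XOR 18 = 8 < 26 — winning move (to 8).
  16: 16 XOR 18 = 2 < 16 — winning move (to 2).
  24: 24 XOR 18 = 10 < 24 — winning move (to 10).
That gives 3 winning moves.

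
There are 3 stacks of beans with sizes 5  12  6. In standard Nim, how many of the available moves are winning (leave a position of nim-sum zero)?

1

Nim-sum: 5 XOR 12 XOR 6 = 15.
The overall nim-sum is X = 15. A stack of size p has a winning move iff p XOR X < p (reduce it to p XOR X).
  5: 5 XOR 15 = 10 ≥ 5 — no move.
  12: 12 XOR 15 = 3 < 12 — winning move (to 3).
  6: 6 XOR 15 = 9 ≥ 6 — no move.
That gives 1 winning move.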